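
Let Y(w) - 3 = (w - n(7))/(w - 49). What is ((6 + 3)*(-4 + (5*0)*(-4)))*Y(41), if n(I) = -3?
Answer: 90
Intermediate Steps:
Y(w) = 3 + (3 + w)/(-49 + w) (Y(w) = 3 + (w - 1*(-3))/(w - 49) = 3 + (w + 3)/(-49 + w) = 3 + (3 + w)/(-49 + w))
((6 + 3)*(-4 + (5*0)*(-4)))*Y(41) = ((6 + 3)*(-4 + (5*0)*(-4)))*(4*(-36 + 41)/(-49 + 41)) = (9*(-4 + 0*(-4)))*(4*5/(-8)) = (9*(-4 + 0))*(4*(-⅛)*5) = (9*(-4))*(-5/2) = -36*(-5/2) = 90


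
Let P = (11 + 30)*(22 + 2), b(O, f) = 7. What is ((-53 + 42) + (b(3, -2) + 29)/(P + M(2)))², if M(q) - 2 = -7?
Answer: 115197289/958441 ≈ 120.19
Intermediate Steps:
M(q) = -5 (M(q) = 2 - 7 = -5)
P = 984 (P = 41*24 = 984)
((-53 + 42) + (b(3, -2) + 29)/(P + M(2)))² = ((-53 + 42) + (7 + 29)/(984 - 5))² = (-11 + 36/979)² = (-10733/979)² = 115197289/958441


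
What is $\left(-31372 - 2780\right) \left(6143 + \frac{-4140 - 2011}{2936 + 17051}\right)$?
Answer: $- \frac{4192977306480}{19987} \approx -2.0979 \cdot 10^{8}$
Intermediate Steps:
$\left(-31372 - 2780\right) \left(6143 + \frac{-4140 - 2011}{2936 + 17051}\right) = - 34152 \left(6143 + \frac{-4140 - 2011}{19987}\right) = - 34152 \left(6143 - \frac{6151}{19987}\right) = \left(-34152\right) \frac{122773990}{19987} = - \frac{4192977306480}{19987}$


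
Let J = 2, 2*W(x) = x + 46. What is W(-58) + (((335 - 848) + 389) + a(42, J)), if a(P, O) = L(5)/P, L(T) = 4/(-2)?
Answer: -2731/21 ≈ -130.05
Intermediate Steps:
W(x) = 23 + x/2 (W(x) = (x + 46)/2 = (46 + x)/2 = 23 + x/2)
L(T) = -2 (L(T) = 4*(-1/2) = -2)
a(P, O) = -2/P
W(-58) + (((335 - 848) + 389) + a(42, J)) = (23 + (1/2)*(-58)) + (((335 - 848) + 389) - 2/42) = (23 - 29) + ((-513 + 389) - 2*1/42) = -6 + (-124 - 1/21) = -6 - 2605/21 = -2731/21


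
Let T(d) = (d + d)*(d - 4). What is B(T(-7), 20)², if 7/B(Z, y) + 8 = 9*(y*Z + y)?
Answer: 49/777963664 ≈ 6.2985e-8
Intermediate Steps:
T(d) = 2*d*(-4 + d) (T(d) = (2*d)*(-4 + d) = 2*d*(-4 + d))
B(Z, y) = 7/(-8 + 9*y + 9*Z*y) (B(Z, y) = 7/(-8 + 9*(y*Z + y)) = 7/(-8 + 9*(Z*y + y)) = 7/(-8 + 9*(y + Z*y)) = 7/(-8 + (9*y + 9*Z*y)) = 7/(-8 + 9*y + 9*Z*y))
B(T(-7), 20)² = (7/(-8 + 9*20 + 9*(2*(-7)*(-4 - 7))*20))² = (7/(-8 + 180 + 9*(2*(-7)*(-11))*20))² = (7/(-8 + 180 + 9*154*20))² = (7/(-8 + 180 + 27720))² = (7/27892)² = 49/777963664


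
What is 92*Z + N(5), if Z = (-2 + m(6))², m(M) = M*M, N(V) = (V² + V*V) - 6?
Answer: 106396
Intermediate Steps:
N(V) = -6 + 2*V² (N(V) = (V² + V²) - 6 = 2*V² - 6 = -6 + 2*V²)
m(M) = M²
Z = 1156 (Z = (-2 + 6²)² = (-2 + 36)² = 34² = 1156)
92*Z + N(5) = 92*1156 + (-6 + 2*5²) = 106352 + (-6 + 2*25) = 106352 + (-6 + 50) = 106352 + 44 = 106396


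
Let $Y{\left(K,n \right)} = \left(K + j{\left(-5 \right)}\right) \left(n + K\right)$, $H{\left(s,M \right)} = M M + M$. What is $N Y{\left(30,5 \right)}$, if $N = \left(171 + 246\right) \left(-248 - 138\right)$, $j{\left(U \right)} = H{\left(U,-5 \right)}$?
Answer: $-281683500$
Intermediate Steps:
$H{\left(s,M \right)} = M + M^{2}$ ($H{\left(s,M \right)} = M^{2} + M = M + M^{2}$)
$j{\left(U \right)} = 20$ ($j{\left(U \right)} = - 5 \left(1 - 5\right) = \left(-5\right) \left(-4\right) = 20$)
$Y{\left(K,n \right)} = \left(20 + K\right) \left(K + n\right)$ ($Y{\left(K,n \right)} = \left(K + 20\right) \left(n + K\right) = \left(20 + K\right) \left(K + n\right)$)
$N = -160962$ ($N = 417 \left(-386\right) = -160962$)
$N Y{\left(30,5 \right)} = - 160962 \left(30^{2} + 20 \cdot 30 + 20 \cdot 5 + 30 \cdot 5\right) = - 160962 \left(900 + 600 + 100 + 150\right) = \left(-160962\right) 1750 = -281683500$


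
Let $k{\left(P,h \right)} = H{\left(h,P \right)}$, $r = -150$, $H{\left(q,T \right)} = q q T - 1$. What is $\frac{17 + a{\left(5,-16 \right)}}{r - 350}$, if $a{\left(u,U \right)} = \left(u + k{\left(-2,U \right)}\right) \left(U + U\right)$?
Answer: $- \frac{16273}{500} \approx -32.546$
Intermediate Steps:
$H{\left(q,T \right)} = -1 + T q^{2}$ ($H{\left(q,T \right)} = q^{2} T - 1 = T q^{2} - 1 = -1 + T q^{2}$)
$k{\left(P,h \right)} = -1 + P h^{2}$
$a{\left(u,U \right)} = 2 U \left(-1 + u - 2 U^{2}\right)$ ($a{\left(u,U \right)} = \left(u - \left(1 + 2 U^{2}\right)\right) \left(U + U\right) = \left(-1 + u - 2 U^{2}\right) 2 U = 2 U \left(-1 + u - 2 U^{2}\right)$)
$\frac{17 + a{\left(5,-16 \right)}}{r - 350} = \frac{17 + 2 \left(-16\right) \left(-1 + 5 - 2 \left(-16\right)^{2}\right)}{-150 - 350} = \frac{17 + 2 \left(-16\right) \left(-1 + 5 - 512\right)}{-500} = \left(17 + 2 \left(-16\right) \left(-1 + 5 - 512\right)\right) \left(- \frac{1}{500}\right) = \left(17 + 2 \left(-16\right) \left(-508\right)\right) \left(- \frac{1}{500}\right) = \left(17 + 16256\right) \left(- \frac{1}{500}\right) = 16273 \left(- \frac{1}{500}\right) = - \frac{16273}{500}$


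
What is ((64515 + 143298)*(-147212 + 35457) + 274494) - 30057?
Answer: -23223897378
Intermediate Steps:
((64515 + 143298)*(-147212 + 35457) + 274494) - 30057 = (207813*(-111755) + 274494) - 30057 = (-23224141815 + 274494) - 30057 = -23223867321 - 30057 = -23223897378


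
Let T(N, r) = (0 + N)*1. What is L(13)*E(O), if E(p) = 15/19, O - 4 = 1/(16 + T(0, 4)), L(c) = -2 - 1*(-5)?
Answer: 45/19 ≈ 2.3684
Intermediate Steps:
T(N, r) = N (T(N, r) = N*1 = N)
L(c) = 3 (L(c) = -2 + 5 = 3)
O = 65/16 (O = 4 + 1/(16 + 0) = 4 + 1/16 = 65/16 ≈ 4.0625)
E(p) = 15/19 (E(p) = 15*(1/19) = 15/19)
L(13)*E(O) = 3*(15/19) = 45/19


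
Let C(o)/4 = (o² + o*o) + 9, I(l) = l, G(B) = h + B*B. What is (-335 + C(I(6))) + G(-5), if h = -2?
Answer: 12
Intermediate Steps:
G(B) = -2 + B² (G(B) = -2 + B*B = -2 + B²)
C(o) = 36 + 8*o² (C(o) = 4*((o² + o*o) + 9) = 4*((o² + o²) + 9) = 4*(2*o² + 9) = 4*(9 + 2*o²) = 36 + 8*o²)
(-335 + C(I(6))) + G(-5) = (-335 + (36 + 8*6²)) + (-2 + (-5)²) = (-335 + (36 + 8*36)) + (-2 + 25) = (-335 + (36 + 288)) + 23 = (-335 + 324) + 23 = -11 + 23 = 12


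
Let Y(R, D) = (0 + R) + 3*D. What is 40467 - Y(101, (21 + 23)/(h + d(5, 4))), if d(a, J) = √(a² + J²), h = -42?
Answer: 69556162/1723 + 132*√41/1723 ≈ 40370.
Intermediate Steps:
d(a, J) = √(J² + a²)
Y(R, D) = R + 3*D
40467 - Y(101, (21 + 23)/(h + d(5, 4))) = 40467 - (101 + 3*((21 + 23)/(-42 + √(4² + 5²)))) = 40467 - (101 + 3*(44/(-42 + √(16 + 25)))) = 40467 - (101 + 3*(44/(-42 + √41))) = 40467 - (101 + 132/(-42 + √41)) = 40467 + (-101 - 132/(-42 + √41)) = 40366 - 132/(-42 + √41)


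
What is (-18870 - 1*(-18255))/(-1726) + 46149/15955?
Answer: 89465499/27538330 ≈ 3.2488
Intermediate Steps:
(-18870 - 1*(-18255))/(-1726) + 46149/15955 = (-18870 + 18255)*(-1/1726) + 46149*(1/15955) = -615*(-1/1726) + 46149/15955 = 615/1726 + 46149/15955 = 89465499/27538330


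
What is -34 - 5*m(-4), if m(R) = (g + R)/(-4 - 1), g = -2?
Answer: -40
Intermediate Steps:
m(R) = ⅖ - R/5 (m(R) = (-2 + R)/(-4 - 1) = (-2 + R)/(-5) = (-2 + R)*(-⅕) = ⅖ - R/5)
-34 - 5*m(-4) = -34 - 5*(⅖ - ⅕*(-4)) = -34 - 5*(⅖ + ⅘) = -34 - 5*6/5 = -34 - 6 = -40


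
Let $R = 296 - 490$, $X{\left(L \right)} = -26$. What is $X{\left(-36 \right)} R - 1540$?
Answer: $3504$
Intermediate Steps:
$R = -194$
$X{\left(-36 \right)} R - 1540 = \left(-26\right) \left(-194\right) - 1540 = 5044 - 1540 = 3504$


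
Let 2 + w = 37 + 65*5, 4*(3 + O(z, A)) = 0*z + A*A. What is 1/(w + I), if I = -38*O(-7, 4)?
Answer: 1/322 ≈ 0.0031056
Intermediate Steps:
O(z, A) = -3 + A**2/4 (O(z, A) = -3 + (0*z + A*A)/4 = -3 + (0 + A**2)/4 = -3 + A**2/4)
w = 360 (w = -2 + (37 + 65*5) = -2 + (37 + 325) = -2 + 362 = 360)
I = -38 (I = -38*(-3 + (1/4)*4**2) = -38*(-3 + (1/4)*16) = -38*(-3 + 4) = -38*1 = -38)
1/(w + I) = 1/(360 - 38) = 1/322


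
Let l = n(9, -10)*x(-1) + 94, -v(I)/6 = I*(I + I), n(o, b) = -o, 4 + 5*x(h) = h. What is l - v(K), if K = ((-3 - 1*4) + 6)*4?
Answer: 295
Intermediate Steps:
x(h) = -⅘ + h/5
K = -4 (K = ((-3 - 4) + 6)*4 = (-7 + 6)*4 = -1*4 = -4)
v(I) = -12*I² (v(I) = -6*I*(I + I) = -6*I*2*I = -12*I²)
l = 103 (l = (-1*9)*(-⅘ + (⅕)*(-1)) + 94 = -9*(-⅘ - ⅕) + 94 = -9*(-1) + 94 = 9 + 94 = 103)
l - v(K) = 103 - (-12)*(-4)² = 103 - (-12)*16 = 103 - 1*(-192) = 103 + 192 = 295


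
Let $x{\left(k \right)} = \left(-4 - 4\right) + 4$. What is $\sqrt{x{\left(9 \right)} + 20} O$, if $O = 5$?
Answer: $20$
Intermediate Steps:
$x{\left(k \right)} = -4$ ($x{\left(k \right)} = -8 + 4 = -4$)
$\sqrt{x{\left(9 \right)} + 20} O = \sqrt{-4 + 20} \cdot 5 = \sqrt{16} \cdot 5 = 4 \cdot 5 = 20$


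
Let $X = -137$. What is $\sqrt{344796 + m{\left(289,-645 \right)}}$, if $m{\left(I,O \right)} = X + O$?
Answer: $\sqrt{344014} \approx 586.53$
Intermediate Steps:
$m{\left(I,O \right)} = -137 + O$
$\sqrt{344796 + m{\left(289,-645 \right)}} = \sqrt{344796 - 782} = \sqrt{344014}$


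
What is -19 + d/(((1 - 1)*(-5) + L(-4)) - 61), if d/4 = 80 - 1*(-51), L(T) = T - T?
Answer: -1683/61 ≈ -27.590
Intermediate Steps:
L(T) = 0
d = 524 (d = 4*(80 - 1*(-51)) = 4*(80 + 51) = 4*131 = 524)
-19 + d/(((1 - 1)*(-5) + L(-4)) - 61) = -19 + 524/(((1 - 1)*(-5) + 0) - 61) = -19 + 524/((0*(-5) + 0) - 61) = -19 + 524/((0 + 0) - 61) = -19 + 524/(0 - 61) = -19 + 524/(-61) = -19 + 524*(-1/61) = -19 - 524/61 = -1683/61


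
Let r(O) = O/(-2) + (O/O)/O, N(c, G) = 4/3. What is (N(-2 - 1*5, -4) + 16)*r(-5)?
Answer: 598/15 ≈ 39.867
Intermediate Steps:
N(c, G) = 4/3 (N(c, G) = 4*(1/3) = 4/3)
r(O) = 1/O - O/2 (r(O) = O*(-1/2) + 1/O = -O/2 + 1/O = 1/O - O/2)
(N(-2 - 1*5, -4) + 16)*r(-5) = (4/3 + 16)*(1/(-5) - 1/2*(-5)) = 52*(-1/5 + 5/2)/3 = (52/3)*(23/10) = 598/15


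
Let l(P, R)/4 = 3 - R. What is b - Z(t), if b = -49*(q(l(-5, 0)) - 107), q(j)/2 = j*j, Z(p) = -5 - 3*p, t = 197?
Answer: -8273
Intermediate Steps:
l(P, R) = 12 - 4*R (l(P, R) = 4*(3 - R) = 12 - 4*R)
q(j) = 2*j² (q(j) = 2*(j*j) = 2*j²)
b = -8869 (b = -49*(2*(12 - 4*0)² - 107) = -49*(2*(12 + 0)² - 107) = -49*(2*12² - 107) = -49*(2*144 - 107) = -49*(288 - 107) = -49*181 = -8869)
b - Z(t) = -8869 - (-5 - 3*197) = -8869 - (-5 - 591) = -8869 - 1*(-596) = -8869 + 596 = -8273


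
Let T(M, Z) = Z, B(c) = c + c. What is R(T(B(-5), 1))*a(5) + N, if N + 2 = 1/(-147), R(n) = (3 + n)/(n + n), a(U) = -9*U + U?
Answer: -12055/147 ≈ -82.007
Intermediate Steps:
B(c) = 2*c
a(U) = -8*U
R(n) = (3 + n)/(2*n) (R(n) = (3 + n)/((2*n)) = (3 + n)*(1/(2*n)) = (3 + n)/(2*n))
N = -295/147 (N = -2 + 1/(-147) = -2 - 1/147 = -295/147 ≈ -2.0068)
R(T(B(-5), 1))*a(5) + N = ((½)*(3 + 1)/1)*(-8*5) - 295/147 = ((½)*1*4)*(-40) - 295/147 = 2*(-40) - 295/147 = -80 - 295/147 = -12055/147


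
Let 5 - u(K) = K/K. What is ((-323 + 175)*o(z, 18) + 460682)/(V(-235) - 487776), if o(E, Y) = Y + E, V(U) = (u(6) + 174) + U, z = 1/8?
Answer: -305333/325222 ≈ -0.93884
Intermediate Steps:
u(K) = 4 (u(K) = 5 - K/K = 5 - 1*1 = 5 - 1 = 4)
z = 1/8 ≈ 0.12500
V(U) = 178 + U (V(U) = (4 + 174) + U = 178 + U)
o(E, Y) = E + Y
((-323 + 175)*o(z, 18) + 460682)/(V(-235) - 487776) = ((-323 + 175)*(1/8 + 18) + 460682)/((178 - 235) - 487776) = (-148*145/8 + 460682)/(-57 - 487776) = (-5365/2 + 460682)/(-487833) = (915999/2)*(-1/487833) = -305333/325222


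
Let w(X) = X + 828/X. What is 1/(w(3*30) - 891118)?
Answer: -5/4455094 ≈ -1.1223e-6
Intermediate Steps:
1/(w(3*30) - 891118) = 1/((3*30 + 828/((3*30))) - 891118) = 1/((90 + 828/90) - 891118) = 1/((90 + 828*(1/90)) - 891118) = 1/((90 + 46/5) - 891118) = 1/(496/5 - 891118) = 1/(-4455094/5) = -5/4455094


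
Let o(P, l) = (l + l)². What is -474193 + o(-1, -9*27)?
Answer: -237997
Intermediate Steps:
o(P, l) = 4*l² (o(P, l) = (2*l)² = 4*l²)
-474193 + o(-1, -9*27) = -474193 + 4*(-9*27)² = -474193 + 4*(-243)² = -474193 + 4*59049 = -474193 + 236196 = -237997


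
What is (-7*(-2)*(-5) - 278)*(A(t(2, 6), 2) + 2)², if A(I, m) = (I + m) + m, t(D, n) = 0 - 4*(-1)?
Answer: -34800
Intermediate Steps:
t(D, n) = 4 (t(D, n) = 0 + 4 = 4)
A(I, m) = I + 2*m
(-7*(-2)*(-5) - 278)*(A(t(2, 6), 2) + 2)² = (-7*(-2)*(-5) - 278)*((4 + 2*2) + 2)² = (14*(-5) - 278)*((4 + 4) + 2)² = (-70 - 278)*(8 + 2)² = -348*10² = -348*100 = -34800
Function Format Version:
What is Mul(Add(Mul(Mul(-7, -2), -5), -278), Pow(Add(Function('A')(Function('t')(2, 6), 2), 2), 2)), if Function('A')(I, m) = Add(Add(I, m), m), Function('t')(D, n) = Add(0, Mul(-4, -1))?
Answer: -34800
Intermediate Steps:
Function('t')(D, n) = 4 (Function('t')(D, n) = Add(0, 4) = 4)
Function('A')(I, m) = Add(I, Mul(2, m))
Mul(Add(Mul(Mul(-7, -2), -5), -278), Pow(Add(Function('A')(Function('t')(2, 6), 2), 2), 2)) = Mul(Add(Mul(Mul(-7, -2), -5), -278), Pow(Add(Add(4, Mul(2, 2)), 2), 2)) = Mul(Add(Mul(14, -5), -278), Pow(Add(Add(4, 4), 2), 2)) = Mul(Add(-70, -278), Pow(Add(8, 2), 2)) = Mul(-348, Pow(10, 2)) = Mul(-348, 100) = -34800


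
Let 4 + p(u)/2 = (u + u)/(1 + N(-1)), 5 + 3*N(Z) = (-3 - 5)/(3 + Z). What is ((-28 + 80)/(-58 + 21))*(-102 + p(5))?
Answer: 6240/37 ≈ 168.65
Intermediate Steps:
N(Z) = -5/3 - 8/(3*(3 + Z)) (N(Z) = -5/3 + ((-3 - 5)/(3 + Z))/3 = -5/3 + (-8/(3 + Z))/3 = -5/3 - 8/(3*(3 + Z)))
p(u) = -8 - 2*u (p(u) = -8 + 2*((u + u)/(1 + (-23 - 5*(-1))/(3*(3 - 1)))) = -8 + 2*((2*u)/(1 + (1/3)*(-23 + 5)/2)) = -8 + 2*((2*u)/(1 + (1/3)*(1/2)*(-18))) = -8 + 2*((2*u)/(1 - 3)) = -8 + 2*((2*u)/(-2)) = -8 + 2*((2*u)*(-1/2)) = -8 + 2*(-u) = -8 - 2*u)
((-28 + 80)/(-58 + 21))*(-102 + p(5)) = ((-28 + 80)/(-58 + 21))*(-102 + (-8 - 2*5)) = (52/(-37))*(-102 + (-8 - 10)) = (52*(-1/37))*(-102 - 18) = -52/37*(-120) = 6240/37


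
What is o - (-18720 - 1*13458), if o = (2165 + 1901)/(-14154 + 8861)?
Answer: 170314088/5293 ≈ 32177.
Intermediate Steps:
o = -4066/5293 (o = 4066/(-5293) = 4066*(-1/5293) = -4066/5293 ≈ -0.76818)
o - (-18720 - 1*13458) = -4066/5293 - (-18720 - 1*13458) = -4066/5293 - (-18720 - 13458) = -4066/5293 - 1*(-32178) = -4066/5293 + 32178 = 170314088/5293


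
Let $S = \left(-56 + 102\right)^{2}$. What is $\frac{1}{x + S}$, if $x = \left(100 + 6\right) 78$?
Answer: $\frac{1}{10384} \approx 9.6302 \cdot 10^{-5}$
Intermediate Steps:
$x = 8268$ ($x = 106 \cdot 78 = 8268$)
$S = 2116$ ($S = 46^{2} = 2116$)
$\frac{1}{x + S} = \frac{1}{8268 + 2116} = \frac{1}{10384}$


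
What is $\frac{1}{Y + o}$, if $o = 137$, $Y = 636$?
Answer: $\frac{1}{773} \approx 0.0012937$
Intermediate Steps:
$\frac{1}{Y + o} = \frac{1}{636 + 137} = \frac{1}{773}$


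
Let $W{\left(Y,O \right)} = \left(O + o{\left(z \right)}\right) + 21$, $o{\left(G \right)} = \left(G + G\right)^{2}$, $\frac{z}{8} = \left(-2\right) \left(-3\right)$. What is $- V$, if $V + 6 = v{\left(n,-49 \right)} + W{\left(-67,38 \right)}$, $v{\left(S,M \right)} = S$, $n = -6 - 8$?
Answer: $-9255$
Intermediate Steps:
$z = 48$ ($z = 8 \left(\left(-2\right) \left(-3\right)\right) = 8 \cdot 6 = 48$)
$o{\left(G \right)} = 4 G^{2}$ ($o{\left(G \right)} = \left(2 G\right)^{2} = 4 G^{2}$)
$W{\left(Y,O \right)} = 9237 + O$ ($W{\left(Y,O \right)} = \left(O + 4 \cdot 48^{2}\right) + 21 = \left(O + 4 \cdot 2304\right) + 21 = \left(O + 9216\right) + 21 = \left(9216 + O\right) + 21 = 9237 + O$)
$n = -14$
$V = 9255$ ($V = -6 + \left(-14 + \left(9237 + 38\right)\right) = -6 + \left(-14 + 9275\right) = -6 + 9261 = 9255$)
$- V = \left(-1\right) 9255 = -9255$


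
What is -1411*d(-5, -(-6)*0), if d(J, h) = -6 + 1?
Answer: 7055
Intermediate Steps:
d(J, h) = -5
-1411*d(-5, -(-6)*0) = -1411*(-5) = 7055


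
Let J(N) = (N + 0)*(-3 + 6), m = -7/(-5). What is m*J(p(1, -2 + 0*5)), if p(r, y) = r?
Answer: 21/5 ≈ 4.2000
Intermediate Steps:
m = 7/5 (m = -7*(-⅕) = 7/5 ≈ 1.4000)
J(N) = 3*N (J(N) = N*3 = 3*N)
m*J(p(1, -2 + 0*5)) = 7*(3*1)/5 = (7/5)*3 = 21/5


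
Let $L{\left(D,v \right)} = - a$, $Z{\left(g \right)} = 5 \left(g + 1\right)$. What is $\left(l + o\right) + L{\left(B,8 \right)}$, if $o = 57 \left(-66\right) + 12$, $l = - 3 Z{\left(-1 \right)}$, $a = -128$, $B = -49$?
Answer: $-3622$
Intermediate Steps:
$Z{\left(g \right)} = 5 + 5 g$ ($Z{\left(g \right)} = 5 \left(1 + g\right) = 5 + 5 g$)
$L{\left(D,v \right)} = 128$ ($L{\left(D,v \right)} = \left(-1\right) \left(-128\right) = 128$)
$l = 0$ ($l = - 3 \left(5 + 5 \left(-1\right)\right) = - 3 \left(5 - 5\right) = \left(-3\right) 0 = 0$)
$o = -3750$ ($o = -3762 + 12 = -3750$)
$\left(l + o\right) + L{\left(B,8 \right)} = \left(0 - 3750\right) + 128 = -3750 + 128 = -3622$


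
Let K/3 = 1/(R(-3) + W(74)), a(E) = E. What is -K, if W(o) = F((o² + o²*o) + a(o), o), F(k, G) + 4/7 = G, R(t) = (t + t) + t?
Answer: -21/451 ≈ -0.046563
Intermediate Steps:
R(t) = 3*t (R(t) = 2*t + t = 3*t)
F(k, G) = -4/7 + G
W(o) = -4/7 + o
K = 21/451 (K = 3/(3*(-3) + (-4/7 + 74)) = 3/(-9 + 514/7) = 3/(451/7) = 3*(7/451) = 21/451 ≈ 0.046563)
-K = -1*21/451 = -21/451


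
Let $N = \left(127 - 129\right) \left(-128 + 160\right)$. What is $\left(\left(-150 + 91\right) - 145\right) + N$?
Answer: $-268$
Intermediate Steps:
$N = -64$ ($N = \left(-2\right) 32 = -64$)
$\left(\left(-150 + 91\right) - 145\right) + N = \left(\left(-150 + 91\right) - 145\right) - 64 = \left(-59 - 145\right) - 64 = -204 - 64 = -268$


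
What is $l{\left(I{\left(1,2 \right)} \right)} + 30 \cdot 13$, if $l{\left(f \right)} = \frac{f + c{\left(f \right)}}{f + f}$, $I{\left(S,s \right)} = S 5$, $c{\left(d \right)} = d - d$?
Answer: $\frac{781}{2} \approx 390.5$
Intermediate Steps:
$c{\left(d \right)} = 0$
$I{\left(S,s \right)} = 5 S$
$l{\left(f \right)} = \frac{1}{2}$ ($l{\left(f \right)} = \frac{f + 0}{f + f} = \frac{f}{2 f} = f \frac{1}{2 f} = \frac{1}{2}$)
$l{\left(I{\left(1,2 \right)} \right)} + 30 \cdot 13 = \frac{1}{2} + 30 \cdot 13 = \frac{1}{2} + 390 = \frac{781}{2}$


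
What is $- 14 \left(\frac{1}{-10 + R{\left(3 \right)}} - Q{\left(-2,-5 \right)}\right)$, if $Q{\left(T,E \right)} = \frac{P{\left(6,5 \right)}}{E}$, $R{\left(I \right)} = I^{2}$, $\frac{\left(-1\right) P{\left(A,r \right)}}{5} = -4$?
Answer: $-42$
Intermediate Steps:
$P{\left(A,r \right)} = 20$ ($P{\left(A,r \right)} = \left(-5\right) \left(-4\right) = 20$)
$Q{\left(T,E \right)} = \frac{20}{E}$
$- 14 \left(\frac{1}{-10 + R{\left(3 \right)}} - Q{\left(-2,-5 \right)}\right) = - 14 \left(\frac{1}{-10 + 3^{2}} - \frac{20}{-5}\right) = - 14 \left(\frac{1}{-10 + 9} - 20 \left(- \frac{1}{5}\right)\right) = - 14 \left(\frac{1}{-1} - -4\right) = - 14 \left(-1 + 4\right) = \left(-14\right) 3 = -42$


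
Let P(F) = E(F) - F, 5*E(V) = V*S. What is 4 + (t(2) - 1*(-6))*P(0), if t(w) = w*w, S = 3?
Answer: 4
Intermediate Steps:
E(V) = 3*V/5 (E(V) = (V*3)/5 = (3*V)/5 = 3*V/5)
P(F) = -2*F/5 (P(F) = 3*F/5 - F = -2*F/5)
t(w) = w²
4 + (t(2) - 1*(-6))*P(0) = 4 + (2² - 1*(-6))*(-⅖*0) = 4 + (4 + 6)*0 = 4 + 10*0 = 4 + 0 = 4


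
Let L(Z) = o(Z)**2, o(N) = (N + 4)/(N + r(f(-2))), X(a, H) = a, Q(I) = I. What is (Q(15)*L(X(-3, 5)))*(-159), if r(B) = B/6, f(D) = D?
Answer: -4293/20 ≈ -214.65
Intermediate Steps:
r(B) = B/6 (r(B) = B*(1/6) = B/6)
o(N) = (4 + N)/(-1/3 + N) (o(N) = (N + 4)/(N + (1/6)*(-2)) = (4 + N)/(N - 1/3) = (4 + N)/(-1/3 + N))
L(Z) = 9*(4 + Z)**2/(-1 + 3*Z)**2 (L(Z) = (3*(4 + Z)/(-1 + 3*Z))**2 = 9*(4 + Z)**2/(-1 + 3*Z)**2)
(Q(15)*L(X(-3, 5)))*(-159) = (15*(9*(4 - 3)**2/(-1 + 3*(-3))**2))*(-159) = (15*(9*1**2/(-1 - 9)**2))*(-159) = (15*(9*1/(-10)**2))*(-159) = (15*(9*(1/100)*1))*(-159) = (15*(9/100))*(-159) = (27/20)*(-159) = -4293/20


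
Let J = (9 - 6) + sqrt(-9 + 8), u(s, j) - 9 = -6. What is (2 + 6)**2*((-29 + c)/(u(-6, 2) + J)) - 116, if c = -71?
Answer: -42692/37 + 6400*I/37 ≈ -1153.8 + 172.97*I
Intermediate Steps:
u(s, j) = 3 (u(s, j) = 9 - 6 = 3)
J = 3 + I (J = 3 + sqrt(-1) = 3 + I ≈ 3.0 + 1.0*I)
(2 + 6)**2*((-29 + c)/(u(-6, 2) + J)) - 116 = (2 + 6)**2*((-29 - 71)/(3 + (3 + I))) - 116 = 8**2*(-100*(6 - I)/37) - 116 = 64*(-100*(6 - I)/37) - 116 = -6400*(6 - I)/37 - 116 = -116 - 6400*(6 - I)/37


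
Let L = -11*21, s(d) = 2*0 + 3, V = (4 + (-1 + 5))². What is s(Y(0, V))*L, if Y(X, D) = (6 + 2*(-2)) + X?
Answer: -693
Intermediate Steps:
V = 64 (V = (4 + 4)² = 8² = 64)
Y(X, D) = 2 + X (Y(X, D) = (6 - 4) + X = 2 + X)
s(d) = 3 (s(d) = 0 + 3 = 3)
L = -231
s(Y(0, V))*L = 3*(-231) = -693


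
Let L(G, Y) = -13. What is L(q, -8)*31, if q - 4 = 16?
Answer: -403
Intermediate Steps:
q = 20 (q = 4 + 16 = 20)
L(q, -8)*31 = -13*31 = -403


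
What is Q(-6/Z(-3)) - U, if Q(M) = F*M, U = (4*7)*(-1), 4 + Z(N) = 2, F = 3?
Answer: 37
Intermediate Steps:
Z(N) = -2 (Z(N) = -4 + 2 = -2)
U = -28 (U = 28*(-1) = -28)
Q(M) = 3*M
Q(-6/Z(-3)) - U = 3*(-6/(-2)) - 1*(-28) = 3*(-6*(-½)) + 28 = 3*3 + 28 = 9 + 28 = 37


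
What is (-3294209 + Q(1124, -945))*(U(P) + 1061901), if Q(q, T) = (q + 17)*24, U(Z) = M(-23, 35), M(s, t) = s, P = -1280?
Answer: -3468969597350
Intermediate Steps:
U(Z) = -23
Q(q, T) = 408 + 24*q (Q(q, T) = (17 + q)*24 = 408 + 24*q)
(-3294209 + Q(1124, -945))*(U(P) + 1061901) = (-3294209 + (408 + 24*1124))*(-23 + 1061901) = (-3294209 + (408 + 26976))*1061878 = (-3294209 + 27384)*1061878 = -3266825*1061878 = -3468969597350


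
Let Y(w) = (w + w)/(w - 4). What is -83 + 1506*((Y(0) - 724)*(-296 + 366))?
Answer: -76324163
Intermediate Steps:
Y(w) = 2*w/(-4 + w) (Y(w) = (2*w)/(-4 + w) = 2*w/(-4 + w))
-83 + 1506*((Y(0) - 724)*(-296 + 366)) = -83 + 1506*((2*0/(-4 + 0) - 724)*(-296 + 366)) = -83 + 1506*((2*0/(-4) - 724)*70) = -83 + 1506*((2*0*(-¼) - 724)*70) = -83 + 1506*((0 - 724)*70) = -83 + 1506*(-724*70) = -83 + 1506*(-50680) = -83 - 76324080 = -76324163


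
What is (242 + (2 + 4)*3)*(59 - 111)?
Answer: -13520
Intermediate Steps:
(242 + (2 + 4)*3)*(59 - 111) = (242 + 6*3)*(-52) = (242 + 18)*(-52) = 260*(-52) = -13520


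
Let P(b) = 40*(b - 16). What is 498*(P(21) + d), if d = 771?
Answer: 483558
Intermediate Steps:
P(b) = -640 + 40*b (P(b) = 40*(-16 + b) = -640 + 40*b)
498*(P(21) + d) = 498*((-640 + 40*21) + 771) = 498*((-640 + 840) + 771) = 498*(200 + 771) = 498*971 = 483558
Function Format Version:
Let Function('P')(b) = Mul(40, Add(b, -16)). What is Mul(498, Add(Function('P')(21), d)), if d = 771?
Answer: 483558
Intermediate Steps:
Function('P')(b) = Add(-640, Mul(40, b)) (Function('P')(b) = Mul(40, Add(-16, b)) = Add(-640, Mul(40, b)))
Mul(498, Add(Function('P')(21), d)) = Mul(498, Add(Add(-640, Mul(40, 21)), 771)) = Mul(498, Add(Add(-640, 840), 771)) = Mul(498, Add(200, 771)) = Mul(498, 971) = 483558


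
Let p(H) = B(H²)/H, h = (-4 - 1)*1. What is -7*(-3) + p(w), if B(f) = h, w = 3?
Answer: 58/3 ≈ 19.333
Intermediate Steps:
h = -5 (h = -5*1 = -5)
B(f) = -5
p(H) = -5/H
-7*(-3) + p(w) = -7*(-3) - 5/3 = 21 - 5*⅓ = 21 - 5/3 = 58/3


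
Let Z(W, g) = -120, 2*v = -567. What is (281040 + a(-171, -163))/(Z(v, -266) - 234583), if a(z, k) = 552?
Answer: -281592/234703 ≈ -1.1998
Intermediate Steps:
v = -567/2 (v = (½)*(-567) = -567/2 ≈ -283.50)
(281040 + a(-171, -163))/(Z(v, -266) - 234583) = (281040 + 552)/(-120 - 234583) = 281592/(-234703) = 281592*(-1/234703) = -281592/234703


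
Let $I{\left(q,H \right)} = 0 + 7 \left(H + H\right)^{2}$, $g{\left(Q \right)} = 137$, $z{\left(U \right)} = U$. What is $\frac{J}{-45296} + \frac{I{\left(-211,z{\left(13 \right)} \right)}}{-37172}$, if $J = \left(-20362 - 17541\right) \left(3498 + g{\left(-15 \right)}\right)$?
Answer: $\frac{1280311839497}{420935728} \approx 3041.6$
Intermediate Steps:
$J = -137777405$ ($J = \left(-20362 - 17541\right) \left(3498 + 137\right) = \left(-37903\right) 3635 = -137777405$)
$I{\left(q,H \right)} = 28 H^{2}$ ($I{\left(q,H \right)} = 0 + 7 \left(2 H\right)^{2} = 0 + 7 \cdot 4 H^{2} = 0 + 28 H^{2} = 28 H^{2}$)
$\frac{J}{-45296} + \frac{I{\left(-211,z{\left(13 \right)} \right)}}{-37172} = - \frac{137777405}{-45296} + \frac{28 \cdot 13^{2}}{-37172} = \left(-137777405\right) \left(- \frac{1}{45296}\right) + 28 \cdot 169 \left(- \frac{1}{37172}\right) = \frac{137777405}{45296} + 4732 \left(- \frac{1}{37172}\right) = \frac{137777405}{45296} - \frac{1183}{9293} = \frac{1280311839497}{420935728}$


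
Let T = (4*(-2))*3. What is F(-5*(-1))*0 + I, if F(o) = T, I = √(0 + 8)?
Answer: 2*√2 ≈ 2.8284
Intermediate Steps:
T = -24 (T = -8*3 = -24)
I = 2*√2 (I = √8 = 2*√2 ≈ 2.8284)
F(o) = -24
F(-5*(-1))*0 + I = -24*0 + 2*√2 = 0 + 2*√2 = 2*√2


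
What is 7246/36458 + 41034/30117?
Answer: 285707559/183000931 ≈ 1.5612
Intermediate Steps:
7246/36458 + 41034/30117 = 7246*(1/36458) + 41034*(1/30117) = 3623/18229 + 13678/10039 = 285707559/183000931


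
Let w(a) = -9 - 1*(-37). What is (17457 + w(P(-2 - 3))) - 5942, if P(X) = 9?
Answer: 11543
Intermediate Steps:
w(a) = 28 (w(a) = -9 + 37 = 28)
(17457 + w(P(-2 - 3))) - 5942 = (17457 + 28) - 5942 = 17485 - 5942 = 11543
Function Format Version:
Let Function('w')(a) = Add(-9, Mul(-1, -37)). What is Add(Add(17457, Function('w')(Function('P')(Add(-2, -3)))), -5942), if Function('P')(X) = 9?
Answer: 11543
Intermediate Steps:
Function('w')(a) = 28 (Function('w')(a) = Add(-9, 37) = 28)
Add(Add(17457, Function('w')(Function('P')(Add(-2, -3)))), -5942) = Add(Add(17457, 28), -5942) = Add(17485, -5942) = 11543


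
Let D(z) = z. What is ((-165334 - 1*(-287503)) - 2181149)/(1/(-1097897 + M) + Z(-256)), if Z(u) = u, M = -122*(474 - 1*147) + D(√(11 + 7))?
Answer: 75818392756054821180/9426759177935929 - 2058980*√2/28280277533807787 ≈ 8042.9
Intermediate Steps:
M = -39894 + 3*√2 (M = -122*(474 - 1*147) + √(11 + 7) = -122*(474 - 147) + √18 = -122*327 + 3*√2 = -39894 + 3*√2 ≈ -39890.)
((-165334 - 1*(-287503)) - 2181149)/(1/(-1097897 + M) + Z(-256)) = ((-165334 - 1*(-287503)) - 2181149)/(1/(-1097897 + (-39894 + 3*√2)) - 256) = ((-165334 + 287503) - 2181149)/(1/(-1137791 + 3*√2) - 256) = (122169 - 2181149)/(-256 + 1/(-1137791 + 3*√2)) = -2058980/(-256 + 1/(-1137791 + 3*√2))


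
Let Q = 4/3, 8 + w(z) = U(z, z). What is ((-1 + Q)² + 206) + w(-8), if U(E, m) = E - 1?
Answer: 1702/9 ≈ 189.11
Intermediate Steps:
U(E, m) = -1 + E
w(z) = -9 + z (w(z) = -8 + (-1 + z) = -9 + z)
Q = 4/3 (Q = 4*(⅓) = 4/3 ≈ 1.3333)
((-1 + Q)² + 206) + w(-8) = ((-1 + 4/3)² + 206) + (-9 - 8) = ((⅓)² + 206) - 17 = (⅑ + 206) - 17 = 1855/9 - 17 = 1702/9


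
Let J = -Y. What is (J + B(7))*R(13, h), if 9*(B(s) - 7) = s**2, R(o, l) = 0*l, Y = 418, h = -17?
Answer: 0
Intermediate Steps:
R(o, l) = 0
B(s) = 7 + s**2/9
J = -418 (J = -1*418 = -418)
(J + B(7))*R(13, h) = (-418 + (7 + (1/9)*7**2))*0 = (-418 + (7 + (1/9)*49))*0 = (-418 + (7 + 49/9))*0 = (-418 + 112/9)*0 = -3650/9*0 = 0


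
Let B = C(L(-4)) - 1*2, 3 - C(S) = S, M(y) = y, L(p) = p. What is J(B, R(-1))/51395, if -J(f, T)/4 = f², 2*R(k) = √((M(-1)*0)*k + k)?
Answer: -20/10279 ≈ -0.0019457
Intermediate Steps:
C(S) = 3 - S
B = 5 (B = (3 - 1*(-4)) - 1*2 = (3 + 4) - 2 = 7 - 2 = 5)
R(k) = √k/2 (R(k) = √((-1*0)*k + k)/2 = √(0*k + k)/2 = √(0 + k)/2 = √k/2)
J(f, T) = -4*f²
J(B, R(-1))/51395 = -4*5²/51395 = -4*25*(1/51395) = -100*1/51395 = -20/10279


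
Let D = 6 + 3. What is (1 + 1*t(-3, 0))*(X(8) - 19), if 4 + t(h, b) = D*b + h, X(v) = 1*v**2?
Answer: -270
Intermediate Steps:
X(v) = v**2
D = 9
t(h, b) = -4 + h + 9*b (t(h, b) = -4 + (9*b + h) = -4 + (h + 9*b) = -4 + h + 9*b)
(1 + 1*t(-3, 0))*(X(8) - 19) = (1 + 1*(-4 - 3 + 9*0))*(8**2 - 19) = (1 + 1*(-4 - 3 + 0))*(64 - 19) = (1 + 1*(-7))*45 = (1 - 7)*45 = -6*45 = -270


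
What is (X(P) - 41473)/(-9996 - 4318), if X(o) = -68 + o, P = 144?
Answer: 41397/14314 ≈ 2.8921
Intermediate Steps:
(X(P) - 41473)/(-9996 - 4318) = ((-68 + 144) - 41473)/(-9996 - 4318) = (76 - 41473)/(-14314) = -41397*(-1/14314) = 41397/14314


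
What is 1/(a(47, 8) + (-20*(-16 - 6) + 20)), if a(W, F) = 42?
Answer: 1/502 ≈ 0.0019920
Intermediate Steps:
1/(a(47, 8) + (-20*(-16 - 6) + 20)) = 1/(42 + (-20*(-16 - 6) + 20)) = 1/(42 + (-20*(-22) + 20)) = 1/(42 + (440 + 20)) = 1/(42 + 460) = 1/502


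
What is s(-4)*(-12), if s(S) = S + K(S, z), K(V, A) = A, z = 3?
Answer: 12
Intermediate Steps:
s(S) = 3 + S (s(S) = S + 3 = 3 + S)
s(-4)*(-12) = (3 - 4)*(-12) = -1*(-12) = 12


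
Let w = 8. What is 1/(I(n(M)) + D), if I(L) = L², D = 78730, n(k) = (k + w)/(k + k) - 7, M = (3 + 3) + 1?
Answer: 196/15437969 ≈ 1.2696e-5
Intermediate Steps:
M = 7 (M = 6 + 1 = 7)
n(k) = -7 + (8 + k)/(2*k) (n(k) = (k + 8)/(k + k) - 7 = (8 + k)/((2*k)) - 7 = (8 + k)*(1/(2*k)) - 7 = (8 + k)/(2*k) - 7 = -7 + (8 + k)/(2*k))
1/(I(n(M)) + D) = 1/((-13/2 + 4/7)² + 78730) = 1/((-83/14)² + 78730) = 1/(6889/196 + 78730) = 1/(15437969/196) = 196/15437969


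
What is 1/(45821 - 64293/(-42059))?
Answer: 42059/1927249732 ≈ 2.1823e-5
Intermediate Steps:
1/(45821 - 64293/(-42059)) = 1/(45821 - 64293*(-1/42059)) = 1/(45821 + 64293/42059) = 1/(1927249732/42059) = 42059/1927249732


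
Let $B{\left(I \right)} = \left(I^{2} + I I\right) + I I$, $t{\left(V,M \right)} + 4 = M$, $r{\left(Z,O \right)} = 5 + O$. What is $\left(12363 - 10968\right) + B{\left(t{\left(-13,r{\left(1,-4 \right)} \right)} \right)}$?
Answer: $1422$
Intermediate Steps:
$t{\left(V,M \right)} = -4 + M$
$B{\left(I \right)} = 3 I^{2}$ ($B{\left(I \right)} = \left(I^{2} + I^{2}\right) + I^{2} = 2 I^{2} + I^{2} = 3 I^{2}$)
$\left(12363 - 10968\right) + B{\left(t{\left(-13,r{\left(1,-4 \right)} \right)} \right)} = \left(12363 - 10968\right) + 3 \left(-4 + \left(5 - 4\right)\right)^{2} = 1395 + 3 \left(-4 + 1\right)^{2} = 1395 + 3 \left(-3\right)^{2} = 1395 + 3 \cdot 9 = 1395 + 27 = 1422$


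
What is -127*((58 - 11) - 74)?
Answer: 3429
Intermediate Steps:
-127*((58 - 11) - 74) = -127*(47 - 74) = -127*(-27) = 3429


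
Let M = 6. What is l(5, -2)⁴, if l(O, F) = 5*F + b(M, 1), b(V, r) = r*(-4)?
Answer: 38416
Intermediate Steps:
b(V, r) = -4*r
l(O, F) = -4 + 5*F (l(O, F) = 5*F - 4*1 = 5*F - 4 = -4 + 5*F)
l(5, -2)⁴ = (-4 + 5*(-2))⁴ = (-4 - 10)⁴ = (-14)⁴ = 38416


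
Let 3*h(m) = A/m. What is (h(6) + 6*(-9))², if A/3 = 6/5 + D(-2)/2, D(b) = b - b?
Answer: 72361/25 ≈ 2894.4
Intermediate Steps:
D(b) = 0
A = 18/5 (A = 3*(6/5 + 0/2) = 3*(6*(⅕) + 0*(½)) = 3*(6/5 + 0) = 3*(6/5) = 18/5 ≈ 3.6000)
h(m) = 6/(5*m) (h(m) = (18/(5*m))/3 = 6/(5*m))
(h(6) + 6*(-9))² = ((6/5)/6 + 6*(-9))² = ((6/5)*(⅙) - 54)² = (⅕ - 54)² = (-269/5)² = 72361/25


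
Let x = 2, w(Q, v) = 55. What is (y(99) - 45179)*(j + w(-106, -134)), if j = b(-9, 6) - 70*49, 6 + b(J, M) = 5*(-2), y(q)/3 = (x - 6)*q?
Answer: 157230497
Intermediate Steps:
y(q) = -12*q (y(q) = 3*((2 - 6)*q) = 3*(-4*q) = -12*q)
b(J, M) = -16 (b(J, M) = -6 + 5*(-2) = -6 - 10 = -16)
j = -3446 (j = -16 - 70*49 = -16 - 3430 = -3446)
(y(99) - 45179)*(j + w(-106, -134)) = (-12*99 - 45179)*(-3446 + 55) = (-1188 - 45179)*(-3391) = -46367*(-3391) = 157230497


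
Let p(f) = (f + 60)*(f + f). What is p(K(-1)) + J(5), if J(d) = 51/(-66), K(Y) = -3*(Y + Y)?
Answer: 17407/22 ≈ 791.23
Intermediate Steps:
K(Y) = -6*Y
p(f) = 2*f*(60 + f) (p(f) = (60 + f)*(2*f) = 2*f*(60 + f))
J(d) = -17/22 (J(d) = 51*(-1/66) = -17/22)
p(K(-1)) + J(5) = 2*(-6*(-1))*(60 - 6*(-1)) - 17/22 = 2*6*(60 + 6) - 17/22 = 2*6*66 - 17/22 = 792 - 17/22 = 17407/22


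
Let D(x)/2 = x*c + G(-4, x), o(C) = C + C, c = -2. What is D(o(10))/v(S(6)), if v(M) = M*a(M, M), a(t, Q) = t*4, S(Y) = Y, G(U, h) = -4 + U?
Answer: -⅔ ≈ -0.66667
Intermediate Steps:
a(t, Q) = 4*t
v(M) = 4*M² (v(M) = M*(4*M) = 4*M²)
o(C) = 2*C
D(x) = -16 - 4*x (D(x) = 2*(x*(-2) + (-4 - 4)) = 2*(-2*x - 8) = 2*(-8 - 2*x) = -16 - 4*x)
D(o(10))/v(S(6)) = (-16 - 8*10)/((4*6²)) = (-16 - 4*20)/((4*36)) = (-16 - 80)/144 = -96*1/144 = -⅔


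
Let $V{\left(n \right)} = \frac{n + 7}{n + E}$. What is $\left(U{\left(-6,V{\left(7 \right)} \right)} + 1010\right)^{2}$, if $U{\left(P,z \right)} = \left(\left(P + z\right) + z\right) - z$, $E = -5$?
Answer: $1022121$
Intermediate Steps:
$V{\left(n \right)} = \frac{7 + n}{-5 + n}$ ($V{\left(n \right)} = \frac{n + 7}{n - 5} = \frac{7 + n}{-5 + n}$)
$U{\left(P,z \right)} = P + z$ ($U{\left(P,z \right)} = \left(P + 2 z\right) - z = P + z$)
$\left(U{\left(-6,V{\left(7 \right)} \right)} + 1010\right)^{2} = \left(\left(-6 + \frac{7 + 7}{-5 + 7}\right) + 1010\right)^{2} = \left(\left(-6 + \frac{1}{2} \cdot 14\right) + 1010\right)^{2} = \left(\left(-6 + 7\right) + 1010\right)^{2} = \left(1 + 1010\right)^{2} = 1011^{2} = 1022121$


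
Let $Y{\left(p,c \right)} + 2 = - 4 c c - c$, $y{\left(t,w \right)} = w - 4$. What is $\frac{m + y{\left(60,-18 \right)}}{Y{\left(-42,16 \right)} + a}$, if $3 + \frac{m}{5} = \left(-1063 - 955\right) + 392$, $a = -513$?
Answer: $\frac{8167}{1555} \approx 5.2521$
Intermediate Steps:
$y{\left(t,w \right)} = -4 + w$ ($y{\left(t,w \right)} = w - 4 = -4 + w$)
$m = -8145$ ($m = -15 + 5 \left(\left(-1063 - 955\right) + 392\right) = -15 + 5 \left(-2018 + 392\right) = -15 + 5 \left(-1626\right) = -15 - 8130 = -8145$)
$Y{\left(p,c \right)} = -2 - c - 4 c^{2}$ ($Y{\left(p,c \right)} = -2 + \left(- 4 c c - c\right) = -2 - \left(c + 4 c^{2}\right) = -2 - c - 4 c^{2}$)
$\frac{m + y{\left(60,-18 \right)}}{Y{\left(-42,16 \right)} + a} = \frac{-8145 - 22}{\left(-2 - 16 - 4 \cdot 16^{2}\right) - 513} = \frac{-8145 - 22}{\left(-2 - 16 - 1024\right) - 513} = - \frac{8167}{\left(-2 - 16 - 1024\right) - 513} = - \frac{8167}{-1042 - 513} = - \frac{8167}{-1555} = \left(-8167\right) \left(- \frac{1}{1555}\right) = \frac{8167}{1555}$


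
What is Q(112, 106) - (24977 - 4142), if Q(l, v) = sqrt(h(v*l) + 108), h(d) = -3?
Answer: -20835 + sqrt(105) ≈ -20825.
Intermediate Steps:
Q(l, v) = sqrt(105) (Q(l, v) = sqrt(-3 + 108) = sqrt(105))
Q(112, 106) - (24977 - 4142) = sqrt(105) - (24977 - 4142) = sqrt(105) - 1*20835 = sqrt(105) - 20835 = -20835 + sqrt(105)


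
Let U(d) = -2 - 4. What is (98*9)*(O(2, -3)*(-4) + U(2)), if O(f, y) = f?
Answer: -12348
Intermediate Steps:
U(d) = -6
(98*9)*(O(2, -3)*(-4) + U(2)) = (98*9)*(2*(-4) - 6) = 882*(-8 - 6) = 882*(-14) = -12348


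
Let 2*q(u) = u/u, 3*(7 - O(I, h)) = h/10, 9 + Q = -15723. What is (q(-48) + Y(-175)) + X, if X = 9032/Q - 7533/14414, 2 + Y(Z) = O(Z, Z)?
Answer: 580315535/56690262 ≈ 10.237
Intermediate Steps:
Q = -15732 (Q = -9 - 15723 = -15732)
O(I, h) = 7 - h/30 (O(I, h) = 7 - h/(3*10) = 7 - h/30)
Y(Z) = 5 - Z/30 (Y(Z) = -2 + (7 - Z/30) = 5 - Z/30)
X = -62174101/56690262 (X = 9032/(-15732) - 7533/14414 = 9032*(-1/15732) - 7533*1/14414 = -2258/3933 - 7533/14414 = -62174101/56690262 ≈ -1.0967)
q(u) = 1/2 (q(u) = (u/u)/2 = (1/2)*1 = 1/2)
(q(-48) + Y(-175)) + X = (1/2 + (5 - 1/30*(-175))) - 62174101/56690262 = (1/2 + (5 + 35/6)) - 62174101/56690262 = (1/2 + 65/6) - 62174101/56690262 = 34/3 - 62174101/56690262 = 580315535/56690262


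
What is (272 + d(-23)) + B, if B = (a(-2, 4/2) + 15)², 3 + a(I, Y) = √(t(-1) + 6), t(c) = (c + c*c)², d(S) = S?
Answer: 399 + 24*√6 ≈ 457.79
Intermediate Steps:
t(c) = (c + c²)²
a(I, Y) = -3 + √6 (a(I, Y) = -3 + √((-1)²*(1 - 1)² + 6) = -3 + √(1*0² + 6) = -3 + √(1*0 + 6) = -3 + √(0 + 6) = -3 + √6)
B = (12 + √6)² (B = ((-3 + √6) + 15)² = (12 + √6)² ≈ 208.79)
(272 + d(-23)) + B = (272 - 23) + (12 + √6)² = 249 + (12 + √6)²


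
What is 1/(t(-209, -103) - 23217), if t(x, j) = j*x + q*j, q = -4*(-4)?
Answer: -1/3338 ≈ -0.00029958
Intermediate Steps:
q = 16
t(x, j) = 16*j + j*x (t(x, j) = j*x + 16*j = 16*j + j*x)
1/(t(-209, -103) - 23217) = 1/(-103*(16 - 209) - 23217) = 1/(-103*(-193) - 23217) = 1/(19879 - 23217) = 1/(-3338) = -1/3338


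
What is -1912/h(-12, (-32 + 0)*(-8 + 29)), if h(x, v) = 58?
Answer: -956/29 ≈ -32.966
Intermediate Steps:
-1912/h(-12, (-32 + 0)*(-8 + 29)) = -1912/58 = -1912*1/58 = -956/29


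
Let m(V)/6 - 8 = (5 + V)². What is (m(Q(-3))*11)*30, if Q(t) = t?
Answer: 23760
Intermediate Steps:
m(V) = 48 + 6*(5 + V)²
(m(Q(-3))*11)*30 = ((48 + 6*(5 - 3)²)*11)*30 = ((48 + 6*2²)*11)*30 = ((48 + 6*4)*11)*30 = ((48 + 24)*11)*30 = (72*11)*30 = 792*30 = 23760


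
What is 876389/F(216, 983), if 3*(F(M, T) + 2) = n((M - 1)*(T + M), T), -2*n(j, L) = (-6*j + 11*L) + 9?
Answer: 2629167/767938 ≈ 3.4237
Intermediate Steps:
n(j, L) = -9/2 + 3*j - 11*L/2 (n(j, L) = -((-6*j + 11*L) + 9)/2 = -(9 - 6*j + 11*L)/2 = -9/2 + 3*j - 11*L/2)
F(M, T) = -7/2 - 11*T/6 + (-1 + M)*(M + T) (F(M, T) = -2 + (-9/2 + 3*((M - 1)*(T + M)) - 11*T/2)/3 = -2 + (-9/2 + 3*((-1 + M)*(M + T)) - 11*T/2)/3 = -2 + (-9/2 + 3*(-1 + M)*(M + T) - 11*T/2)/3 = -2 + (-9/2 - 11*T/2 + 3*(-1 + M)*(M + T))/3 = -2 + (-3/2 - 11*T/6 + (-1 + M)*(M + T)) = -7/2 - 11*T/6 + (-1 + M)*(M + T))
876389/F(216, 983) = 876389/(-7/2 + 216² - 1*216 - 17/6*983 + 216*983) = 876389/(-7/2 + 46656 - 216 - 16711/6 + 212328) = 876389/(767938/3) = 876389*(3/767938) = 2629167/767938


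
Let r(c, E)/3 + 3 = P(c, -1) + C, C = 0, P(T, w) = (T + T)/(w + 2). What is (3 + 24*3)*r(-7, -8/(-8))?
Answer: -3825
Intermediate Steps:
P(T, w) = 2*T/(2 + w) (P(T, w) = (2*T)/(2 + w) = 2*T/(2 + w))
r(c, E) = -9 + 6*c (r(c, E) = -9 + 3*(2*c/(2 - 1) + 0) = -9 + 3*(2*c/1 + 0) = -9 + 3*(2*c*1 + 0) = -9 + 3*(2*c + 0) = -9 + 3*(2*c) = -9 + 6*c)
(3 + 24*3)*r(-7, -8/(-8)) = (3 + 24*3)*(-9 + 6*(-7)) = (3 + 72)*(-9 - 42) = 75*(-51) = -3825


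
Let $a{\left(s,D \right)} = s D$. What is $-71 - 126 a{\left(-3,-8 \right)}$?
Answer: $-3095$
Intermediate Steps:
$a{\left(s,D \right)} = D s$
$-71 - 126 a{\left(-3,-8 \right)} = -71 - 126 \left(\left(-8\right) \left(-3\right)\right) = -71 - 3024 = -3095$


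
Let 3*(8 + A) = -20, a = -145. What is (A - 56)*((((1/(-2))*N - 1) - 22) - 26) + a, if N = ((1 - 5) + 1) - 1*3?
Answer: 9317/3 ≈ 3105.7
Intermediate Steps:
A = -44/3 (A = -8 + (1/3)*(-20) = -8 - 20/3 = -44/3 ≈ -14.667)
N = -6 (N = (-4 + 1) - 3 = -3 - 3 = -6)
(A - 56)*((((1/(-2))*N - 1) - 22) - 26) + a = (-44/3 - 56)*((((1/(-2))*(-6) - 1) - 22) - 26) - 145 = -212*((((1*(-1/2))*(-6) - 1) - 22) - 26)/3 - 145 = -212*(((-1/2*(-6) - 1) - 22) - 26)/3 - 145 = -212*(((3 - 1) - 22) - 26)/3 - 145 = -212*((2 - 22) - 26)/3 - 145 = -212*(-20 - 26)/3 - 145 = -212/3*(-46) - 145 = 9752/3 - 145 = 9317/3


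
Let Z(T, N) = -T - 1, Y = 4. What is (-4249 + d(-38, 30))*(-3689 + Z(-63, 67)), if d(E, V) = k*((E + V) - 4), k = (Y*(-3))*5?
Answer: 12799683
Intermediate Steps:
k = -60 (k = (4*(-3))*5 = -12*5 = -60)
d(E, V) = 240 - 60*E - 60*V (d(E, V) = -60*((E + V) - 4) = -60*(-4 + E + V) = 240 - 60*E - 60*V)
Z(T, N) = -1 - T
(-4249 + d(-38, 30))*(-3689 + Z(-63, 67)) = (-4249 + (240 - 60*(-38) - 60*30))*(-3689 + (-1 - 1*(-63))) = (-4249 + (240 + 2280 - 1800))*(-3689 + (-1 + 63)) = (-4249 + 720)*(-3689 + 62) = -3529*(-3627) = 12799683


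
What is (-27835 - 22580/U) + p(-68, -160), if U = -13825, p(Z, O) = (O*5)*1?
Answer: -79171259/2765 ≈ -28633.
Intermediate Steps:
p(Z, O) = 5*O (p(Z, O) = (5*O)*1 = 5*O)
(-27835 - 22580/U) + p(-68, -160) = (-27835 - 22580/(-13825)) + 5*(-160) = (-27835 - 22580*(-1/13825)) - 800 = (-27835 + 4516/2765) - 800 = -76959259/2765 - 800 = -79171259/2765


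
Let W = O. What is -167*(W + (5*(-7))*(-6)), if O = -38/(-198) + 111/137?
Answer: -477924274/13563 ≈ -35237.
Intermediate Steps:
O = 13592/13563 (O = -38*(-1/198) + 111*(1/137) = 19/99 + 111/137 = 13592/13563 ≈ 1.0021)
W = 13592/13563 ≈ 1.0021
-167*(W + (5*(-7))*(-6)) = -167*(13592/13563 + (5*(-7))*(-6)) = -167*(13592/13563 - 35*(-6)) = -167*(13592/13563 + 210) = -167*2861822/13563 = -477924274/13563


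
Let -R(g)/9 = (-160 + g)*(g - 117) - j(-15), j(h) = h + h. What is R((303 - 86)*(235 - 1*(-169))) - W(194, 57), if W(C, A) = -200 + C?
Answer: -68952716436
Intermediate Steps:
j(h) = 2*h
R(g) = -270 - 9*(-160 + g)*(-117 + g) (R(g) = -9*((-160 + g)*(g - 117) - 2*(-15)) = -9*((-160 + g)*(-117 + g) - 1*(-30)) = -9*((-160 + g)*(-117 + g) + 30) = -9*(30 + (-160 + g)*(-117 + g)) = -270 - 9*(-160 + g)*(-117 + g))
R((303 - 86)*(235 - 1*(-169))) - W(194, 57) = (-168750 - 9*(235 - 1*(-169))²*(303 - 86)² + 2493*((303 - 86)*(235 - 1*(-169)))) - (-200 + 194) = (-168750 - 9*47089*(235 + 169)² + 2493*(217*(235 + 169))) - 1*(-6) = (-168750 - 9*(217*404)² + 2493*(217*404)) + 6 = (-168750 - 9*87668² + 2493*87668) + 6 = (-168750 - 9*7685678224 + 218556324) + 6 = (-168750 - 69171104016 + 218556324) + 6 = -68952716442 + 6 = -68952716436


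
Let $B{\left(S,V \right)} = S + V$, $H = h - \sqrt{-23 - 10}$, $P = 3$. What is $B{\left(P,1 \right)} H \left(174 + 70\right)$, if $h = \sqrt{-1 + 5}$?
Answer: $1952 - 976 i \sqrt{33} \approx 1952.0 - 5606.7 i$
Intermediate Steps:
$h = 2$ ($h = \sqrt{4} = 2$)
$H = 2 - i \sqrt{33}$ ($H = 2 - \sqrt{-23 - 10} = 2 - \sqrt{-33} = 2 - i \sqrt{33} \approx 2.0 - 5.7446 i$)
$B{\left(P,1 \right)} H \left(174 + 70\right) = \left(3 + 1\right) \left(2 - i \sqrt{33}\right) \left(174 + 70\right) = 4 \left(2 - i \sqrt{33}\right) 244 = 4 \left(488 - 244 i \sqrt{33}\right) = 1952 - 976 i \sqrt{33}$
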